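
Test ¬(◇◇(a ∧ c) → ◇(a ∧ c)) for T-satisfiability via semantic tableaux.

Yes, satisfiable

1. ¬(◇◇(a ∧ c) → ◇(a ∧ c)), w0
2. ◇◇(a ∧ c), w0
3. ¬◇(a ∧ c), w0
4. ¬(a ∧ c), w0
5. ¬c, w0
6. ◇(a ∧ c), w1
7. ¬(a ∧ c), w1
8. ¬c, w1
9. a ∧ c, w2
10. a, w2
11. c, w2
Accessibility: w0Rw0, w0Rw1, w1Rw1, w1Rw2, w2Rw2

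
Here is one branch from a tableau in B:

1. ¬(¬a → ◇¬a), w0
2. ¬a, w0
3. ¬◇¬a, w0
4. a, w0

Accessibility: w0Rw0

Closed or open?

Yes, closed

Both a and ¬a appear at w0.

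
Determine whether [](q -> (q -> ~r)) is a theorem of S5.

Tableau for the negation ~[](q -> (q -> ~r)):
1. ~[](q -> (q -> ~r)), w0
2. ~(q -> (q -> ~r)), w1
3. q, w1
4. ~(q -> ~r), w1
5. r, w1
Accessibility: w0Rw0, w0Rw1, w1Rw0, w1Rw1
The negation has an open branch (countermodel exists).

No, not valid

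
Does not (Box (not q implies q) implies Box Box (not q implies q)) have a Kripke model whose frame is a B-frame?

1. not (Box (not q implies q) implies Box Box (not q implies q)), 0
2. Box (not q implies q), 0
3. not Box Box (not q implies q), 0
4. not q implies q, 0
5. q, 0
6. not Box (not q implies q), 1
7. not q implies q, 1
8. q, 1
9. not (not q implies q), 2
10. not q, 2
Accessibility: 0R0, 0R1, 1R0, 1R1, 1R2, 2R1, 2R2

Yes, satisfiable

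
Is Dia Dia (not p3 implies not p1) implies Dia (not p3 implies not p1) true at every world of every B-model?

Tableau for the negation not (Dia Dia (not p3 implies not p1) implies Dia (not p3 implies not p1)):
1. not (Dia Dia (not p3 implies not p1) implies Dia (not p3 implies not p1)), u
2. Dia Dia (not p3 implies not p1), u   [neg-implies-rule on 1]
3. not Dia (not p3 implies not p1), u   [neg-implies-rule on 1]
4. not (not p3 implies not p1), u   [neg-Dia-rule on 3 via uRu]
5. not p3, u   [neg-implies-rule on 4]
6. p1, u   [neg-implies-rule on 4]
7. Dia (not p3 implies not p1), v   [Dia-rule on 2: fresh world v, uRv]
8. not (not p3 implies not p1), v   [neg-Dia-rule on 3 via uRv]
9. not p3, v   [neg-implies-rule on 8]
10. p1, v   [neg-implies-rule on 8]
11. not p3 implies not p1, w   [Dia-rule on 7: fresh world w, vRw]
12. not p1, w   [implies-rule on 11 (branches; this branch)]
Accessibility: uRu, uRv, vRu, vRv, vRw, wRv, wRw
The negation has an open branch (countermodel exists).

No, not valid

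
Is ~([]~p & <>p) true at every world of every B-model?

Tableau for the negation []~p & <>p:
1. []~p & <>p, 0
2. []~p, 0
3. <>p, 0
4. ~p, 0
5. p, 1
6. ~p, 1
Accessibility: 0R0, 0R1, 1R0, 1R1
Branch closes: p and ~p both at 1.
All branches of the negation close; one closing branch shown above.

Valid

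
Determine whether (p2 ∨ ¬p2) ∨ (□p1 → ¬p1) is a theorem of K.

Valid

Tableau for the negation ¬((p2 ∨ ¬p2) ∨ (□p1 → ¬p1)):
1. ¬((p2 ∨ ¬p2) ∨ (□p1 → ¬p1)), w0
2. ¬(p2 ∨ ¬p2), w0   [¬∨-rule on 1]
3. ¬(□p1 → ¬p1), w0   [¬∨-rule on 1]
4. ¬p2, w0   [¬∨-rule on 2]
5. p2, w0   [¬∨-rule on 2]
Branch closes: p2 and ¬p2 both at w0.
All branches of the negation close; one closing branch shown above.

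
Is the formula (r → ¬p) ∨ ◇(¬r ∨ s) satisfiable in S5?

1. (r → ¬p) ∨ ◇(¬r ∨ s), u
2. ◇(¬r ∨ s), u
3. ¬r ∨ s, v
4. s, v
Accessibility: uRu, uRv, vRu, vRv

Yes, satisfiable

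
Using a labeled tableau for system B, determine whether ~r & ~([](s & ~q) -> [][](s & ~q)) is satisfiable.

1. ~r & ~([](s & ~q) -> [][](s & ~q)), u
2. ~r, u   [&-rule on 1]
3. ~([](s & ~q) -> [][](s & ~q)), u   [&-rule on 1]
4. [](s & ~q), u   [~->-rule on 3]
5. ~[][](s & ~q), u   [~->-rule on 3]
6. s & ~q, u   [[]-rule on 4 via uRu]
7. s, u   [&-rule on 6]
8. ~q, u   [&-rule on 6]
9. ~[](s & ~q), v   [~[]-rule on 5: fresh world v, uRv]
10. s & ~q, v   [[]-rule on 4 via uRv]
11. s, v   [&-rule on 10]
12. ~q, v   [&-rule on 10]
13. ~(s & ~q), w   [~[]-rule on 9: fresh world w, vRw]
14. q, w   [~&-rule on 13 (branches; this branch)]
Accessibility: uRu, uRv, vRu, vRv, vRw, wRv, wRw

Satisfiable (open branch found)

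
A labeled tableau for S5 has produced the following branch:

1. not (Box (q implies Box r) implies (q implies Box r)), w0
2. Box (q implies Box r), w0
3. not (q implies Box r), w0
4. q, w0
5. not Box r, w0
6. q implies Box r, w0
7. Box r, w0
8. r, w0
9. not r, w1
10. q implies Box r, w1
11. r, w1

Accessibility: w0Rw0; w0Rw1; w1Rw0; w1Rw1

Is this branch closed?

Closed

Both r and not r appear at w1.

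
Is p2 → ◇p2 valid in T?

Tableau for the negation ¬(p2 → ◇p2):
1. ¬(p2 → ◇p2), 0
2. p2, 0
3. ¬◇p2, 0
4. ¬p2, 0
Accessibility: 0R0
Branch closes: p2 and ¬p2 both at 0.
Every branch of the negation's tableau closes; the branch above is one of them.

Yes, valid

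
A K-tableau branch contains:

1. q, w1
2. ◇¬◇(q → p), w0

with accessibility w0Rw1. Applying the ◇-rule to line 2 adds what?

a fresh world w2 with w0Rw2, and ¬◇(q → p) at w2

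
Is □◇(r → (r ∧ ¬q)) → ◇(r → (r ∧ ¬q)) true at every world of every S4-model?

Yes, valid

Tableau for the negation ¬(□◇(r → (r ∧ ¬q)) → ◇(r → (r ∧ ¬q))):
1. ¬(□◇(r → (r ∧ ¬q)) → ◇(r → (r ∧ ¬q))), u
2. □◇(r → (r ∧ ¬q)), u   [¬→-rule on 1]
3. ¬◇(r → (r ∧ ¬q)), u   [¬→-rule on 1]
4. ◇(r → (r ∧ ¬q)), u   [□-rule on 2 via uRu]
5. ¬(r → (r ∧ ¬q)), u   [¬◇-rule on 3 via uRu]
6. r, u   [¬→-rule on 5]
7. ¬(r ∧ ¬q), u   [¬→-rule on 5]
8. q, u   [¬∧-rule on 7 (branches; this branch)]
9. r → (r ∧ ¬q), v   [◇-rule on 4: fresh world v, uRv]
10. ◇(r → (r ∧ ¬q)), v   [□-rule on 2 via uRv]
11. ¬(r → (r ∧ ¬q)), v   [¬◇-rule on 3 via uRv]
12. r, v   [¬→-rule on 11]
13. ¬(r ∧ ¬q), v   [¬→-rule on 11]
14. r ∧ ¬q, v   [→-rule on 9 (branches; this branch)]
15. ¬q, v   [∧-rule on 14]
16. q, v   [¬∧-rule on 13 (branches; this branch)]
Accessibility: uRu, uRv, vRv
Branch closes: q and ¬q both at v.
All branches of the negation close; one closing branch shown above.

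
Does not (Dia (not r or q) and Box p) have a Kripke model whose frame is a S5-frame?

Yes, satisfiable

1. not (Dia (not r or q) and Box p), 0
2. not Box p, 0
3. not p, 1
Accessibility: 0R0, 0R1, 1R0, 1R1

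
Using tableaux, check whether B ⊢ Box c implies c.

Valid

Tableau for the negation not (Box c implies c):
1. not (Box c implies c), u
2. Box c, u   [neg-implies-rule on 1]
3. not c, u   [neg-implies-rule on 1]
4. c, u   [Box-rule on 2 via uRu]
Accessibility: uRu
Branch closes: c and not c both at u.
Every branch of the negation's tableau closes; the branch above is one of them.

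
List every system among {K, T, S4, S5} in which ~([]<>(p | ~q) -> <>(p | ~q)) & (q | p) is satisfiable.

T-tableau for the formula:
1. ~([]<>(p | ~q) -> <>(p | ~q)) & (q | p), w0
2. ~([]<>(p | ~q) -> <>(p | ~q)), w0   [&-rule on 1]
3. q | p, w0   [&-rule on 1]
4. []<>(p | ~q), w0   [~->-rule on 2]
5. ~<>(p | ~q), w0   [~->-rule on 2]
6. <>(p | ~q), w0   [[]-rule on 4 via w0Rw0]
7. ~(p | ~q), w0   [~<>-rule on 5 via w0Rw0]
8. ~p, w0   [~|-rule on 7]
9. q, w0   [~|-rule on 7]
10. p | ~q, w1   [<>-rule on 6: fresh world w1, w0Rw1]
11. <>(p | ~q), w1   [[]-rule on 4 via w0Rw1]
12. ~(p | ~q), w1   [~<>-rule on 5 via w0Rw1]
13. ~p, w1   [~|-rule on 12]
14. q, w1   [~|-rule on 12]
15. ~q, w1   [|-rule on 10 (branches; this branch)]
Accessibility: w0Rw0, w0Rw1, w1Rw1
Branch closes: q and ~q both at w1.
Every branch closes (one shown): unsatisfiable in T, hence also in S4, S5 (every S4/S5-frame is a T-frame).
K-tableau for the formula:
1. ~([]<>(p | ~q) -> <>(p | ~q)) & (q | p), w0
2. ~([]<>(p | ~q) -> <>(p | ~q)), w0   [&-rule on 1]
3. q | p, w0   [&-rule on 1]
4. []<>(p | ~q), w0   [~->-rule on 2]
5. ~<>(p | ~q), w0   [~->-rule on 2]
6. p, w0   [|-rule on 3 (branches; this branch)]
Complete open branch: satisfiable in K.

K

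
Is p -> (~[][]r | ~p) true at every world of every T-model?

Tableau for the negation ~(p -> (~[][]r | ~p)):
1. ~(p -> (~[][]r | ~p)), w0
2. p, w0   [~->-rule on 1]
3. ~(~[][]r | ~p), w0   [~->-rule on 1]
4. [][]r, w0   [~|-rule on 3]
5. []r, w0   [[]-rule on 4 via w0Rw0]
6. r, w0   [[]-rule on 5 via w0Rw0]
Accessibility: w0Rw0
The negation has an open branch (countermodel exists).

Not valid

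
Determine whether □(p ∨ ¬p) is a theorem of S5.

Tableau for the negation ¬□(p ∨ ¬p):
1. ¬□(p ∨ ¬p), 0
2. ¬(p ∨ ¬p), 1
3. ¬p, 1
4. p, 1
Accessibility: 0R0, 0R1, 1R0, 1R1
Branch closes: p and ¬p both at 1.
Every branch of the negation's tableau closes; the branch above is one of them.

Valid in S5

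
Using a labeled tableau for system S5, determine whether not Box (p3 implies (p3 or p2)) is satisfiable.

1. not Box (p3 implies (p3 or p2)), 0
2. not (p3 implies (p3 or p2)), 1   [neg-Box-rule on 1: fresh world 1, 0R1]
3. p3, 1   [neg-implies-rule on 2]
4. not (p3 or p2), 1   [neg-implies-rule on 2]
5. not p3, 1   [neg-or-rule on 4]
6. not p2, 1   [neg-or-rule on 4]
Accessibility: 0R0, 0R1, 1R0, 1R1
Branch closes: p3 and not p3 both at 1.
Every branch closes; the branch above is one of them.

No, unsatisfiable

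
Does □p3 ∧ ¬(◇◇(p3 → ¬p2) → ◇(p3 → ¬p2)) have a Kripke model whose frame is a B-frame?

1. □p3 ∧ ¬(◇◇(p3 → ¬p2) → ◇(p3 → ¬p2)), u
2. □p3, u
3. ¬(◇◇(p3 → ¬p2) → ◇(p3 → ¬p2)), u
4. ◇◇(p3 → ¬p2), u
5. ¬◇(p3 → ¬p2), u
6. p3, u
7. ¬(p3 → ¬p2), u
8. p2, u
9. ◇(p3 → ¬p2), v
10. p3, v
11. ¬(p3 → ¬p2), v
12. p2, v
13. p3 → ¬p2, w
14. ¬p2, w
Accessibility: uRu, uRv, vRu, vRv, vRw, wRv, wRw

Yes, satisfiable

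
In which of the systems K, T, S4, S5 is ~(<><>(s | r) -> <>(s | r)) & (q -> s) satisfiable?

T-tableau for the formula:
1. ~(<><>(s | r) -> <>(s | r)) & (q -> s), u
2. ~(<><>(s | r) -> <>(s | r)), u   [&-rule on 1]
3. q -> s, u   [&-rule on 1]
4. <><>(s | r), u   [~->-rule on 2]
5. ~<>(s | r), u   [~->-rule on 2]
6. ~(s | r), u   [~<>-rule on 5 via uRu]
7. ~s, u   [~|-rule on 6]
8. ~r, u   [~|-rule on 6]
9. ~q, u   [->-rule on 3 (branches; this branch)]
10. <>(s | r), v   [<>-rule on 4: fresh world v, uRv]
11. ~(s | r), v   [~<>-rule on 5 via uRv]
12. ~s, v   [~|-rule on 11]
13. ~r, v   [~|-rule on 11]
14. s | r, w   [<>-rule on 10: fresh world w, vRw]
15. r, w   [|-rule on 14 (branches; this branch)]
Accessibility: uRu, uRv, vRv, vRw, wRw
Complete open branch: satisfiable in T, hence also in K (this T-model is also a K-model).
S4-tableau for the formula:
1. ~(<><>(s | r) -> <>(s | r)) & (q -> s), u
2. ~(<><>(s | r) -> <>(s | r)), u   [&-rule on 1]
3. q -> s, u   [&-rule on 1]
4. <><>(s | r), u   [~->-rule on 2]
5. ~<>(s | r), u   [~->-rule on 2]
6. ~(s | r), u   [~<>-rule on 5 via uRu]
7. ~s, u   [~|-rule on 6]
8. ~r, u   [~|-rule on 6]
9. ~q, u   [->-rule on 3 (branches; this branch)]
10. <>(s | r), v   [<>-rule on 4: fresh world v, uRv]
11. ~(s | r), v   [~<>-rule on 5 via uRv]
12. ~s, v   [~|-rule on 11]
13. ~r, v   [~|-rule on 11]
14. s | r, w   [<>-rule on 10: fresh world w, vRw]
15. ~(s | r), w   [~<>-rule on 5 via uRw]
16. ~s, w   [~|-rule on 15]
17. ~r, w   [~|-rule on 15]
18. r, w   [|-rule on 14 (branches; this branch)]
Accessibility: uRu, uRv, uRw, vRv, vRw, wRw
Branch closes: r and ~r both at w.
Every branch closes (one shown): unsatisfiable in S4, hence also in S5 (every S5-frame is an S4-frame).

K, T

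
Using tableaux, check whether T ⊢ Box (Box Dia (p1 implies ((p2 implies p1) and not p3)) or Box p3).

Tableau for the negation not Box (Box Dia (p1 implies ((p2 implies p1) and not p3)) or Box p3):
1. not Box (Box Dia (p1 implies ((p2 implies p1) and not p3)) or Box p3), w0
2. not (Box Dia (p1 implies ((p2 implies p1) and not p3)) or Box p3), w1
3. not Box Dia (p1 implies ((p2 implies p1) and not p3)), w1
4. not Box p3, w1
5. not Dia (p1 implies ((p2 implies p1) and not p3)), w2
6. not (p1 implies ((p2 implies p1) and not p3)), w2
7. p1, w2
8. not ((p2 implies p1) and not p3), w2
9. p3, w2
10. not p3, w3
Accessibility: w0Rw0, w0Rw1, w1Rw1, w1Rw2, w1Rw3, w2Rw2, w3Rw3
The negation has an open branch (countermodel exists).

Invalid (countermodel exists)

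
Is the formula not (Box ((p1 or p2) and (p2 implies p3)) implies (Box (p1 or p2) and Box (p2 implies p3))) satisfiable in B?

1. not (Box ((p1 or p2) and (p2 implies p3)) implies (Box (p1 or p2) and Box (p2 implies p3))), 0
2. Box ((p1 or p2) and (p2 implies p3)), 0   [neg-implies-rule on 1]
3. not (Box (p1 or p2) and Box (p2 implies p3)), 0   [neg-implies-rule on 1]
4. (p1 or p2) and (p2 implies p3), 0   [Box-rule on 2 via 0R0]
5. p1 or p2, 0   [and-rule on 4]
6. p2 implies p3, 0   [and-rule on 4]
7. not Box (p2 implies p3), 0   [neg-and-rule on 3 (branches; this branch)]
8. p2, 0   [or-rule on 5 (branches; this branch)]
9. p3, 0   [implies-rule on 6 (branches; this branch)]
10. not (p2 implies p3), 1   [neg-Box-rule on 7: fresh world 1, 0R1]
11. p2, 1   [neg-implies-rule on 10]
12. not p3, 1   [neg-implies-rule on 10]
13. (p1 or p2) and (p2 implies p3), 1   [Box-rule on 2 via 0R1]
14. p1 or p2, 1   [and-rule on 13]
15. p2 implies p3, 1   [and-rule on 13]
16. p3, 1   [implies-rule on 15 (branches; this branch)]
Accessibility: 0R0, 0R1, 1R0, 1R1
Branch closes: p3 and not p3 both at 1.
(One branch shown.) All branches close.

Unsatisfiable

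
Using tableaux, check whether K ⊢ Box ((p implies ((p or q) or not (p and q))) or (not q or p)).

Tableau for the negation not Box ((p implies ((p or q) or not (p and q))) or (not q or p)):
1. not Box ((p implies ((p or q) or not (p and q))) or (not q or p)), u
2. not ((p implies ((p or q) or not (p and q))) or (not q or p)), v   [neg-Box-rule on 1: fresh world v, uRv]
3. not (p implies ((p or q) or not (p and q))), v   [neg-or-rule on 2]
4. not (not q or p), v   [neg-or-rule on 2]
5. p, v   [neg-implies-rule on 3]
6. not ((p or q) or not (p and q)), v   [neg-implies-rule on 3]
7. q, v   [neg-or-rule on 4]
8. not p, v   [neg-or-rule on 4]
Accessibility: uRv
Branch closes: p and not p both at v.
Every branch of the negation's tableau closes; the branch above is one of them.

Yes, valid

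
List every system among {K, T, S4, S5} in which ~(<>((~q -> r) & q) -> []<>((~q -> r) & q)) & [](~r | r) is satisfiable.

S5-tableau for the formula:
1. ~(<>((~q -> r) & q) -> []<>((~q -> r) & q)) & [](~r | r), u
2. ~(<>((~q -> r) & q) -> []<>((~q -> r) & q)), u   [&-rule on 1]
3. [](~r | r), u   [&-rule on 1]
4. <>((~q -> r) & q), u   [~->-rule on 2]
5. ~[]<>((~q -> r) & q), u   [~->-rule on 2]
6. ~r | r, u   [[]-rule on 3 via uRu]
7. ~r, u   [|-rule on 6 (branches; this branch)]
8. (~q -> r) & q, v   [<>-rule on 4: fresh world v, uRv]
9. ~q -> r, v   [&-rule on 8]
10. q, v   [&-rule on 8]
11. ~r | r, v   [[]-rule on 3 via uRv]
12. r, v   [->-rule on 9 (branches; this branch)]
13. ~<>((~q -> r) & q), w   [~[]-rule on 5: fresh world w, uRw]
14. ~r | r, w   [[]-rule on 3 via uRw]
15. ~((~q -> r) & q), u   [~<>-rule on 13 via wRu]
16. ~((~q -> r) & q), v   [~<>-rule on 13 via wRv]
17. ~((~q -> r) & q), w   [~<>-rule on 13 via wRw]
18. r, w   [|-rule on 14 (branches; this branch)]
19. ~(~q -> r), u   [~&-rule on 15 (branches; this branch)]
20. ~q, u   [~->-rule on 19]
21. ~(~q -> r), v   [~&-rule on 16 (branches; this branch)]
22. ~q, v   [~->-rule on 21]
23. ~r, v   [~->-rule on 21]
Accessibility: uRu, uRv, uRw, vRu, vRv, vRw, wRu, wRv, wRw
Branch closes: q and ~q both at v.
Every branch closes (one shown): unsatisfiable in S5.
S4-tableau for the formula:
1. ~(<>((~q -> r) & q) -> []<>((~q -> r) & q)) & [](~r | r), u
2. ~(<>((~q -> r) & q) -> []<>((~q -> r) & q)), u   [&-rule on 1]
3. [](~r | r), u   [&-rule on 1]
4. <>((~q -> r) & q), u   [~->-rule on 2]
5. ~[]<>((~q -> r) & q), u   [~->-rule on 2]
6. ~r | r, u   [[]-rule on 3 via uRu]
7. r, u   [|-rule on 6 (branches; this branch)]
8. (~q -> r) & q, v   [<>-rule on 4: fresh world v, uRv]
9. ~q -> r, v   [&-rule on 8]
10. q, v   [&-rule on 8]
11. ~r | r, v   [[]-rule on 3 via uRv]
12. r, v   [->-rule on 9 (branches; this branch)]
13. ~<>((~q -> r) & q), w   [~[]-rule on 5: fresh world w, uRw]
14. ~r | r, w   [[]-rule on 3 via uRw]
15. ~((~q -> r) & q), w   [~<>-rule on 13 via wRw]
16. r, w   [|-rule on 14 (branches; this branch)]
17. ~q, w   [~&-rule on 15 (branches; this branch)]
Accessibility: uRu, uRv, uRw, vRv, wRw
Complete open branch: satisfiable in S4, hence also in K, T (this S4-model is also a K-model and a T-model).

K, T, S4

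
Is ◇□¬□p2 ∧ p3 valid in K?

No, not valid

Tableau for the negation ¬(◇□¬□p2 ∧ p3):
1. ¬(◇□¬□p2 ∧ p3), w0
2. ¬p3, w0
The negation has an open branch (countermodel exists).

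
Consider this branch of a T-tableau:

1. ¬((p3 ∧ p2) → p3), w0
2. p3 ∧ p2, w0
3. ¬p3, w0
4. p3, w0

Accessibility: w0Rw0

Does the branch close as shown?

Both p3 and ¬p3 appear at w0.

Closed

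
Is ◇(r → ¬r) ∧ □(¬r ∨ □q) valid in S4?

Tableau for the negation ¬(◇(r → ¬r) ∧ □(¬r ∨ □q)):
1. ¬(◇(r → ¬r) ∧ □(¬r ∨ □q)), 0
2. ¬□(¬r ∨ □q), 0
3. ¬(¬r ∨ □q), 1
4. r, 1
5. ¬□q, 1
6. ¬q, 2
Accessibility: 0R0, 0R1, 0R2, 1R1, 1R2, 2R2
The negation has an open branch (countermodel exists).

Invalid (countermodel exists)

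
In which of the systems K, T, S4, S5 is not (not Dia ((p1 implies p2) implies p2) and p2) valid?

T, S4, S5

K-tableau for the negation not Dia ((p1 implies p2) implies p2) and p2:
1. not Dia ((p1 implies p2) implies p2) and p2, 0
2. not Dia ((p1 implies p2) implies p2), 0
3. p2, 0
Complete open branch: countermodel on a K-frame, so not valid in K.
T-tableau for the negation not Dia ((p1 implies p2) implies p2) and p2:
1. not Dia ((p1 implies p2) implies p2) and p2, 0
2. not Dia ((p1 implies p2) implies p2), 0
3. p2, 0
4. not ((p1 implies p2) implies p2), 0
5. p1 implies p2, 0
6. not p2, 0
Accessibility: 0R0
Branch closes: p2 and not p2 both at 0.
Every branch closes (one shown): valid in T, hence also in S4, S5 (every theorem of T is a theorem of S4 and S5).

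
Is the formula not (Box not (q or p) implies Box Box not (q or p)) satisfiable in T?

Yes, satisfiable

1. not (Box not (q or p) implies Box Box not (q or p)), w0
2. Box not (q or p), w0
3. not Box Box not (q or p), w0
4. not (q or p), w0
5. not q, w0
6. not p, w0
7. not Box not (q or p), w1
8. not (q or p), w1
9. not q, w1
10. not p, w1
11. q or p, w2
12. p, w2
Accessibility: w0Rw0, w0Rw1, w1Rw1, w1Rw2, w2Rw2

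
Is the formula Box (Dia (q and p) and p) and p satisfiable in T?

Yes, satisfiable

1. Box (Dia (q and p) and p) and p, w0
2. Box (Dia (q and p) and p), w0   [and-rule on 1]
3. p, w0   [and-rule on 1]
4. Dia (q and p) and p, w0   [Box-rule on 2 via w0Rw0]
5. Dia (q and p), w0   [and-rule on 4]
6. q and p, w1   [Dia-rule on 5: fresh world w1, w0Rw1]
7. q, w1   [and-rule on 6]
8. p, w1   [and-rule on 6]
9. Dia (q and p) and p, w1   [Box-rule on 2 via w0Rw1]
10. Dia (q and p), w1   [and-rule on 9]
11. q and p, w2   [Dia-rule on 10: fresh world w2, w1Rw2]
12. q, w2   [and-rule on 11]
13. p, w2   [and-rule on 11]
Accessibility: w0Rw0, w0Rw1, w1Rw1, w1Rw2, w2Rw2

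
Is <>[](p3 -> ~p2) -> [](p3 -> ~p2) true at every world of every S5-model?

Valid

Tableau for the negation ~(<>[](p3 -> ~p2) -> [](p3 -> ~p2)):
1. ~(<>[](p3 -> ~p2) -> [](p3 -> ~p2)), w0
2. <>[](p3 -> ~p2), w0
3. ~[](p3 -> ~p2), w0
4. [](p3 -> ~p2), w1
5. p3 -> ~p2, w0
6. p3 -> ~p2, w1
7. ~p2, w0
8. ~p2, w1
9. ~(p3 -> ~p2), w2
10. p3, w2
11. p2, w2
12. p3 -> ~p2, w2
13. ~p2, w2
Accessibility: w0Rw0, w0Rw1, w0Rw2, w1Rw0, w1Rw1, w1Rw2, w2Rw0, w2Rw1, w2Rw2
Branch closes: p2 and ~p2 both at w2.
Every branch of the negation's tableau closes; the branch above is one of them.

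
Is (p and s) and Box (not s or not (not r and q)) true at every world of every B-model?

Not valid

Tableau for the negation not ((p and s) and Box (not s or not (not r and q))):
1. not ((p and s) and Box (not s or not (not r and q))), 0
2. not Box (not s or not (not r and q)), 0   [neg-and-rule on 1 (branches; this branch)]
3. not (not s or not (not r and q)), 1   [neg-Box-rule on 2: fresh world 1, 0R1]
4. s, 1   [neg-or-rule on 3]
5. not r and q, 1   [neg-or-rule on 3]
6. not r, 1   [and-rule on 5]
7. q, 1   [and-rule on 5]
Accessibility: 0R0, 0R1, 1R0, 1R1
The negation has an open branch (countermodel exists).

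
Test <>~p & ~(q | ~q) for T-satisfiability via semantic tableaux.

1. <>~p & ~(q | ~q), w0
2. <>~p, w0   [&-rule on 1]
3. ~(q | ~q), w0   [&-rule on 1]
4. ~q, w0   [~|-rule on 3]
5. q, w0   [~|-rule on 3]
Accessibility: w0Rw0
Branch closes: q and ~q both at w0.
(One branch shown.) All branches close.

No, unsatisfiable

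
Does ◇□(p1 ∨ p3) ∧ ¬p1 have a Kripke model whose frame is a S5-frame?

Yes, satisfiable

1. ◇□(p1 ∨ p3) ∧ ¬p1, 0
2. ◇□(p1 ∨ p3), 0
3. ¬p1, 0
4. □(p1 ∨ p3), 1
5. p1 ∨ p3, 0
6. p1 ∨ p3, 1
7. p3, 0
8. p3, 1
Accessibility: 0R0, 0R1, 1R0, 1R1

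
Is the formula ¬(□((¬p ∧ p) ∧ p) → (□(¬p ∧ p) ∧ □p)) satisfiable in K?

1. ¬(□((¬p ∧ p) ∧ p) → (□(¬p ∧ p) ∧ □p)), u
2. □((¬p ∧ p) ∧ p), u
3. ¬(□(¬p ∧ p) ∧ □p), u
4. ¬□(¬p ∧ p), u
5. ¬(¬p ∧ p), v
6. (¬p ∧ p) ∧ p, v
7. ¬p ∧ p, v
8. p, v
9. ¬p, v
Accessibility: uRv
Branch closes: p and ¬p both at v.
Every branch closes; the branch above is one of them.

Unsatisfiable (every branch closes)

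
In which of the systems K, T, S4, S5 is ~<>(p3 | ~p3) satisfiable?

K

K-tableau for the formula:
1. ~<>(p3 | ~p3), u
Complete open branch: satisfiable in K.
T-tableau for the formula:
1. ~<>(p3 | ~p3), u
2. ~(p3 | ~p3), u
3. ~p3, u
4. p3, u
Accessibility: uRu
Branch closes: p3 and ~p3 both at u.
Every branch closes (one shown): unsatisfiable in T, hence also in S4, S5 (every S4/S5-frame is a T-frame).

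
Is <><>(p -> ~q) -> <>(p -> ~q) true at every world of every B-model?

Tableau for the negation ~(<><>(p -> ~q) -> <>(p -> ~q)):
1. ~(<><>(p -> ~q) -> <>(p -> ~q)), w0
2. <><>(p -> ~q), w0
3. ~<>(p -> ~q), w0
4. ~(p -> ~q), w0
5. p, w0
6. q, w0
7. <>(p -> ~q), w1
8. ~(p -> ~q), w1
9. p, w1
10. q, w1
11. p -> ~q, w2
12. ~q, w2
Accessibility: w0Rw0, w0Rw1, w1Rw0, w1Rw1, w1Rw2, w2Rw1, w2Rw2
The negation has an open branch (countermodel exists).

Invalid (countermodel exists)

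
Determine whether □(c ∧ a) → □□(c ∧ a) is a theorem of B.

Tableau for the negation ¬(□(c ∧ a) → □□(c ∧ a)):
1. ¬(□(c ∧ a) → □□(c ∧ a)), u
2. □(c ∧ a), u
3. ¬□□(c ∧ a), u
4. c ∧ a, u
5. c, u
6. a, u
7. ¬□(c ∧ a), v
8. c ∧ a, v
9. c, v
10. a, v
11. ¬(c ∧ a), w
12. ¬a, w
Accessibility: uRu, uRv, vRu, vRv, vRw, wRv, wRw
The negation has an open branch (countermodel exists).

Invalid (countermodel exists)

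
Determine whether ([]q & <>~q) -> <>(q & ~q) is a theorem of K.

Tableau for the negation ~(([]q & <>~q) -> <>(q & ~q)):
1. ~(([]q & <>~q) -> <>(q & ~q)), 0
2. []q & <>~q, 0
3. ~<>(q & ~q), 0
4. []q, 0
5. <>~q, 0
6. ~q, 1
7. ~(q & ~q), 1
8. q, 1
Accessibility: 0R1
Branch closes: q and ~q both at 1.
All branches of the negation close; one closing branch shown above.

Valid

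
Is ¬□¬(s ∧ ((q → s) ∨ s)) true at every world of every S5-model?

No, not valid

Tableau for the negation □¬(s ∧ ((q → s) ∨ s)):
1. □¬(s ∧ ((q → s) ∨ s)), w0
2. ¬(s ∧ ((q → s) ∨ s)), w0
3. ¬((q → s) ∨ s), w0
4. ¬(q → s), w0
5. ¬s, w0
6. q, w0
Accessibility: w0Rw0
The negation has an open branch (countermodel exists).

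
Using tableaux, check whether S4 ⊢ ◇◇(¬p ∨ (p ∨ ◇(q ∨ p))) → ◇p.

Tableau for the negation ¬(◇◇(¬p ∨ (p ∨ ◇(q ∨ p))) → ◇p):
1. ¬(◇◇(¬p ∨ (p ∨ ◇(q ∨ p))) → ◇p), w0
2. ◇◇(¬p ∨ (p ∨ ◇(q ∨ p))), w0   [¬→-rule on 1]
3. ¬◇p, w0   [¬→-rule on 1]
4. ¬p, w0   [¬◇-rule on 3 via w0Rw0]
5. ◇(¬p ∨ (p ∨ ◇(q ∨ p))), w1   [◇-rule on 2: fresh world w1, w0Rw1]
6. ¬p, w1   [¬◇-rule on 3 via w0Rw1]
7. ¬p ∨ (p ∨ ◇(q ∨ p)), w2   [◇-rule on 5: fresh world w2, w1Rw2]
8. ¬p, w2   [¬◇-rule on 3 via w0Rw2]
9. p ∨ ◇(q ∨ p), w2   [∨-rule on 7 (branches; this branch)]
10. ◇(q ∨ p), w2   [∨-rule on 9 (branches; this branch)]
11. q ∨ p, w3   [◇-rule on 10: fresh world w3, w2Rw3]
12. ¬p, w3   [¬◇-rule on 3 via w0Rw3]
13. q, w3   [∨-rule on 11 (branches; this branch)]
Accessibility: w0Rw0, w0Rw1, w0Rw2, w0Rw3, w1Rw1, w1Rw2, w1Rw3, w2Rw2, w2Rw3, w3Rw3
The negation has an open branch (countermodel exists).

Not valid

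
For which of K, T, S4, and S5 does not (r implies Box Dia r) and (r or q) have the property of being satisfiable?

S5-tableau for the formula:
1. not (r implies Box Dia r) and (r or q), w0
2. not (r implies Box Dia r), w0
3. r or q, w0
4. r, w0
5. not Box Dia r, w0
6. q, w0
7. not Dia r, w1
8. not r, w0
Accessibility: w0Rw0, w0Rw1, w1Rw0, w1Rw1
Branch closes: r and not r both at w0.
Every branch closes (one shown): unsatisfiable in S5.
S4-tableau for the formula:
1. not (r implies Box Dia r) and (r or q), w0
2. not (r implies Box Dia r), w0
3. r or q, w0
4. r, w0
5. not Box Dia r, w0
6. q, w0
7. not Dia r, w1
8. not r, w1
Accessibility: w0Rw0, w0Rw1, w1Rw1
Complete open branch: satisfiable in S4, hence also in K, T (this S4-model is also a K-model and a T-model).

K, T, S4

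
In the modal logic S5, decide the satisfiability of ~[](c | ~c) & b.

1. ~[](c | ~c) & b, u
2. ~[](c | ~c), u
3. b, u
4. ~(c | ~c), v
5. ~c, v
6. c, v
Accessibility: uRu, uRv, vRu, vRv
Branch closes: c and ~c both at v.
Every branch closes; the branch above is one of them.

No, unsatisfiable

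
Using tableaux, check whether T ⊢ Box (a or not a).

Valid in T

Tableau for the negation not Box (a or not a):
1. not Box (a or not a), w0
2. not (a or not a), w1
3. not a, w1
4. a, w1
Accessibility: w0Rw0, w0Rw1, w1Rw1
Branch closes: a and not a both at w1.
All branches of the negation close; one closing branch shown above.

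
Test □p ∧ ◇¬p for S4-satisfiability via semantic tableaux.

Unsatisfiable

1. □p ∧ ◇¬p, w0
2. □p, w0
3. ◇¬p, w0
4. p, w0
5. ¬p, w1
6. p, w1
Accessibility: w0Rw0, w0Rw1, w1Rw1
Branch closes: p and ¬p both at w1.
All branches of the tableau close; one closing branch shown above.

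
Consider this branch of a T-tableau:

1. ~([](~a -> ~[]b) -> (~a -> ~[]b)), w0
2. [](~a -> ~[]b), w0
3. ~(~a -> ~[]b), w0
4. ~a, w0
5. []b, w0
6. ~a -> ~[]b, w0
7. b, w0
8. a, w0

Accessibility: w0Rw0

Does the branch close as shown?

Both a and ~a appear at w0.

Closed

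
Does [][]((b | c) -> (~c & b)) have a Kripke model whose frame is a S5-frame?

Yes, satisfiable

1. [][]((b | c) -> (~c & b)), 0
2. []((b | c) -> (~c & b)), 0   [[]-rule on 1 via 0R0]
3. (b | c) -> (~c & b), 0   [[]-rule on 2 via 0R0]
4. ~c & b, 0   [->-rule on 3 (branches; this branch)]
5. ~c, 0   [&-rule on 4]
6. b, 0   [&-rule on 4]
Accessibility: 0R0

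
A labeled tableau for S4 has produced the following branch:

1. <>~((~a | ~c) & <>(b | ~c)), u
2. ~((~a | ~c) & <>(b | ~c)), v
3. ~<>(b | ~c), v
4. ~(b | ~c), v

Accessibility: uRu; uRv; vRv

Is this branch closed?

No, open

No world carries both an atom and its negation.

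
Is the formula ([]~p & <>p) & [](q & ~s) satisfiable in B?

1. ([]~p & <>p) & [](q & ~s), u
2. []~p & <>p, u
3. [](q & ~s), u
4. []~p, u
5. <>p, u
6. q & ~s, u
7. q, u
8. ~s, u
9. ~p, u
10. p, v
11. q & ~s, v
12. q, v
13. ~s, v
14. ~p, v
Accessibility: uRu, uRv, vRu, vRv
Branch closes: p and ~p both at v.
Every branch closes; the branch above is one of them.

No, unsatisfiable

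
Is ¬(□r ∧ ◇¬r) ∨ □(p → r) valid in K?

Tableau for the negation ¬(¬(□r ∧ ◇¬r) ∨ □(p → r)):
1. ¬(¬(□r ∧ ◇¬r) ∨ □(p → r)), w0
2. □r ∧ ◇¬r, w0
3. ¬□(p → r), w0
4. □r, w0
5. ◇¬r, w0
6. ¬(p → r), w1
7. p, w1
8. ¬r, w1
9. r, w1
Accessibility: w0Rw1
Branch closes: r and ¬r both at w1.
All branches of the negation close; one closing branch shown above.

Valid in K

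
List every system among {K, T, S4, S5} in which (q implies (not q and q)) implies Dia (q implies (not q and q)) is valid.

K-tableau for the negation not ((q implies (not q and q)) implies Dia (q implies (not q and q))):
1. not ((q implies (not q and q)) implies Dia (q implies (not q and q))), u
2. q implies (not q and q), u
3. not Dia (q implies (not q and q)), u
4. not q, u
Complete open branch: countermodel on a K-frame, so not valid in K.
T-tableau for the negation not ((q implies (not q and q)) implies Dia (q implies (not q and q))):
1. not ((q implies (not q and q)) implies Dia (q implies (not q and q))), u
2. q implies (not q and q), u
3. not Dia (q implies (not q and q)), u
4. not (q implies (not q and q)), u
5. q, u
6. not (not q and q), u
7. not q and q, u
8. not q, u
Accessibility: uRu
Branch closes: q and not q both at u.
Every branch closes (one shown): valid in T, hence also in S4, S5 (every theorem of T is a theorem of S4 and S5).

T, S4, S5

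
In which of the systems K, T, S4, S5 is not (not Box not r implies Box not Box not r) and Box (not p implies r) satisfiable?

K, T, S4

S5-tableau for the formula:
1. not (not Box not r implies Box not Box not r) and Box (not p implies r), u
2. not (not Box not r implies Box not Box not r), u   [and-rule on 1]
3. Box (not p implies r), u   [and-rule on 1]
4. not Box not r, u   [neg-implies-rule on 2]
5. not Box not Box not r, u   [neg-implies-rule on 2]
6. not p implies r, u   [Box-rule on 3 via uRu]
7. p, u   [implies-rule on 6 (branches; this branch)]
8. r, v   [neg-Box-rule on 4: fresh world v, uRv]
9. not p implies r, v   [Box-rule on 3 via uRv]
10. Box not r, w   [neg-Box-rule on 5: fresh world w, uRw]
11. not p implies r, w   [Box-rule on 3 via uRw]
12. not r, u   [Box-rule on 10 via wRu]
13. not r, v   [Box-rule on 10 via wRv]
Accessibility: uRu, uRv, uRw, vRu, vRv, vRw, wRu, wRv, wRw
Branch closes: r and not r both at v.
Every branch closes (one shown): unsatisfiable in S5.
S4-tableau for the formula:
1. not (not Box not r implies Box not Box not r) and Box (not p implies r), u
2. not (not Box not r implies Box not Box not r), u   [and-rule on 1]
3. Box (not p implies r), u   [and-rule on 1]
4. not Box not r, u   [neg-implies-rule on 2]
5. not Box not Box not r, u   [neg-implies-rule on 2]
6. not p implies r, u   [Box-rule on 3 via uRu]
7. r, u   [implies-rule on 6 (branches; this branch)]
8. r, v   [neg-Box-rule on 4: fresh world v, uRv]
9. not p implies r, v   [Box-rule on 3 via uRv]
10. Box not r, w   [neg-Box-rule on 5: fresh world w, uRw]
11. not p implies r, w   [Box-rule on 3 via uRw]
12. not r, w   [Box-rule on 10 via wRw]
13. p, w   [implies-rule on 11 (branches; this branch)]
Accessibility: uRu, uRv, uRw, vRv, wRw
Complete open branch: satisfiable in S4, hence also in K, T (this S4-model is also a K-model and a T-model).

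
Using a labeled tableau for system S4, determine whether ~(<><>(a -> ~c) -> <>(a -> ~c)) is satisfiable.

1. ~(<><>(a -> ~c) -> <>(a -> ~c)), w0
2. <><>(a -> ~c), w0
3. ~<>(a -> ~c), w0
4. ~(a -> ~c), w0
5. a, w0
6. c, w0
7. <>(a -> ~c), w1
8. ~(a -> ~c), w1
9. a, w1
10. c, w1
11. a -> ~c, w2
12. ~(a -> ~c), w2
13. a, w2
14. c, w2
15. ~c, w2
Accessibility: w0Rw0, w0Rw1, w0Rw2, w1Rw1, w1Rw2, w2Rw2
Branch closes: c and ~c both at w2.
(One branch shown.) All branches close.

Unsatisfiable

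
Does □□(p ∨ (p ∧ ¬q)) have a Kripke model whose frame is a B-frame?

1. □□(p ∨ (p ∧ ¬q)), 0
2. □(p ∨ (p ∧ ¬q)), 0   [□-rule on 1 via 0R0]
3. p ∨ (p ∧ ¬q), 0   [□-rule on 2 via 0R0]
4. p ∧ ¬q, 0   [∨-rule on 3 (branches; this branch)]
5. p, 0   [∧-rule on 4]
6. ¬q, 0   [∧-rule on 4]
Accessibility: 0R0

Satisfiable (open branch found)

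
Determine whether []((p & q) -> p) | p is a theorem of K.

Tableau for the negation ~([]((p & q) -> p) | p):
1. ~([]((p & q) -> p) | p), u
2. ~[]((p & q) -> p), u   [~|-rule on 1]
3. ~p, u   [~|-rule on 1]
4. ~((p & q) -> p), v   [~[]-rule on 2: fresh world v, uRv]
5. p & q, v   [~->-rule on 4]
6. ~p, v   [~->-rule on 4]
7. p, v   [&-rule on 5]
8. q, v   [&-rule on 5]
Accessibility: uRv
Branch closes: p and ~p both at v.
Every branch of the negation's tableau closes; the branch above is one of them.

Valid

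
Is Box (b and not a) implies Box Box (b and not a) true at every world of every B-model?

Tableau for the negation not (Box (b and not a) implies Box Box (b and not a)):
1. not (Box (b and not a) implies Box Box (b and not a)), w0
2. Box (b and not a), w0   [neg-implies-rule on 1]
3. not Box Box (b and not a), w0   [neg-implies-rule on 1]
4. b and not a, w0   [Box-rule on 2 via w0Rw0]
5. b, w0   [and-rule on 4]
6. not a, w0   [and-rule on 4]
7. not Box (b and not a), w1   [neg-Box-rule on 3: fresh world w1, w0Rw1]
8. b and not a, w1   [Box-rule on 2 via w0Rw1]
9. b, w1   [and-rule on 8]
10. not a, w1   [and-rule on 8]
11. not (b and not a), w2   [neg-Box-rule on 7: fresh world w2, w1Rw2]
12. a, w2   [neg-and-rule on 11 (branches; this branch)]
Accessibility: w0Rw0, w0Rw1, w1Rw0, w1Rw1, w1Rw2, w2Rw1, w2Rw2
The negation has an open branch (countermodel exists).

Invalid (countermodel exists)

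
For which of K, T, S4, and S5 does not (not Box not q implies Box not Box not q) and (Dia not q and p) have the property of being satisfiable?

S5-tableau for the formula:
1. not (not Box not q implies Box not Box not q) and (Dia not q and p), w0
2. not (not Box not q implies Box not Box not q), w0
3. Dia not q and p, w0
4. not Box not q, w0
5. not Box not Box not q, w0
6. Dia not q, w0
7. p, w0
8. q, w1
9. Box not q, w2
10. not q, w0
11. not q, w1
Accessibility: w0Rw0, w0Rw1, w0Rw2, w1Rw0, w1Rw1, w1Rw2, w2Rw0, w2Rw1, w2Rw2
Branch closes: q and not q both at w1.
Every branch closes (one shown): unsatisfiable in S5.
S4-tableau for the formula:
1. not (not Box not q implies Box not Box not q) and (Dia not q and p), w0
2. not (not Box not q implies Box not Box not q), w0
3. Dia not q and p, w0
4. not Box not q, w0
5. not Box not Box not q, w0
6. Dia not q, w0
7. p, w0
8. q, w1
9. Box not q, w2
10. not q, w2
11. not q, w3
Accessibility: w0Rw0, w0Rw1, w0Rw2, w0Rw3, w1Rw1, w2Rw2, w3Rw3
Complete open branch: satisfiable in S4, hence also in K, T (this S4-model is also a K-model and a T-model).

K, T, S4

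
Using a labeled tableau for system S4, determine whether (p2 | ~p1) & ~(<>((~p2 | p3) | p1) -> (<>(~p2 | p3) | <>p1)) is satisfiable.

1. (p2 | ~p1) & ~(<>((~p2 | p3) | p1) -> (<>(~p2 | p3) | <>p1)), w0
2. p2 | ~p1, w0
3. ~(<>((~p2 | p3) | p1) -> (<>(~p2 | p3) | <>p1)), w0
4. <>((~p2 | p3) | p1), w0
5. ~(<>(~p2 | p3) | <>p1), w0
6. ~<>(~p2 | p3), w0
7. ~<>p1, w0
8. ~(~p2 | p3), w0
9. p2, w0
10. ~p3, w0
11. ~p1, w0
12. (~p2 | p3) | p1, w1
13. ~(~p2 | p3), w1
14. p2, w1
15. ~p3, w1
16. ~p1, w1
17. ~p2 | p3, w1
18. p3, w1
Accessibility: w0Rw0, w0Rw1, w1Rw1
Branch closes: p3 and ~p3 both at w1.
(One branch shown.) All branches close.

Unsatisfiable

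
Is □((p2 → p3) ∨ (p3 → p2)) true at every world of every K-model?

Tableau for the negation ¬□((p2 → p3) ∨ (p3 → p2)):
1. ¬□((p2 → p3) ∨ (p3 → p2)), w0
2. ¬((p2 → p3) ∨ (p3 → p2)), w1
3. ¬(p2 → p3), w1
4. ¬(p3 → p2), w1
5. p2, w1
6. ¬p3, w1
7. p3, w1
8. ¬p2, w1
Accessibility: w0Rw1
Branch closes: p3 and ¬p3 both at w1.
Every branch of the negation's tableau closes; the branch above is one of them.

Valid in K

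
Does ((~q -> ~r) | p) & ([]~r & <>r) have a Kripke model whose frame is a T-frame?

No, unsatisfiable

1. ((~q -> ~r) | p) & ([]~r & <>r), w0
2. (~q -> ~r) | p, w0   [&-rule on 1]
3. []~r & <>r, w0   [&-rule on 1]
4. []~r, w0   [&-rule on 3]
5. <>r, w0   [&-rule on 3]
6. ~r, w0   [[]-rule on 4 via w0Rw0]
7. ~q -> ~r, w0   [|-rule on 2 (branches; this branch)]
8. r, w1   [<>-rule on 5: fresh world w1, w0Rw1]
9. ~r, w1   [[]-rule on 4 via w0Rw1]
Accessibility: w0Rw0, w0Rw1, w1Rw1
Branch closes: r and ~r both at w1.
All branches of the tableau close; one closing branch shown above.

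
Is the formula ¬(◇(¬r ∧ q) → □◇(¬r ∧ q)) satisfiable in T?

Satisfiable (open branch found)

1. ¬(◇(¬r ∧ q) → □◇(¬r ∧ q)), w0
2. ◇(¬r ∧ q), w0   [¬→-rule on 1]
3. ¬□◇(¬r ∧ q), w0   [¬→-rule on 1]
4. ¬r ∧ q, w1   [◇-rule on 2: fresh world w1, w0Rw1]
5. ¬r, w1   [∧-rule on 4]
6. q, w1   [∧-rule on 4]
7. ¬◇(¬r ∧ q), w2   [¬□-rule on 3: fresh world w2, w0Rw2]
8. ¬(¬r ∧ q), w2   [¬◇-rule on 7 via w2Rw2]
9. ¬q, w2   [¬∧-rule on 8 (branches; this branch)]
Accessibility: w0Rw0, w0Rw1, w0Rw2, w1Rw1, w2Rw2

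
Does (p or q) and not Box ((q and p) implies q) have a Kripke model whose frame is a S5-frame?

1. (p or q) and not Box ((q and p) implies q), w0
2. p or q, w0
3. not Box ((q and p) implies q), w0
4. q, w0
5. not ((q and p) implies q), w1
6. q and p, w1
7. not q, w1
8. q, w1
9. p, w1
Accessibility: w0Rw0, w0Rw1, w1Rw0, w1Rw1
Branch closes: q and not q both at w1.
Every branch closes; the branch above is one of them.

Unsatisfiable (every branch closes)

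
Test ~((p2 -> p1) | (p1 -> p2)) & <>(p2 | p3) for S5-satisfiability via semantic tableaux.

1. ~((p2 -> p1) | (p1 -> p2)) & <>(p2 | p3), u
2. ~((p2 -> p1) | (p1 -> p2)), u   [&-rule on 1]
3. <>(p2 | p3), u   [&-rule on 1]
4. ~(p2 -> p1), u   [~|-rule on 2]
5. ~(p1 -> p2), u   [~|-rule on 2]
6. p2, u   [~->-rule on 4]
7. ~p1, u   [~->-rule on 4]
8. p1, u   [~->-rule on 5]
9. ~p2, u   [~->-rule on 5]
Accessibility: uRu
Branch closes: p1 and ~p1 both at u.
Every branch closes; the branch above is one of them.

No, unsatisfiable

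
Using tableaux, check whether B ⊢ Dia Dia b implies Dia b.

Invalid (countermodel exists)

Tableau for the negation not (Dia Dia b implies Dia b):
1. not (Dia Dia b implies Dia b), u
2. Dia Dia b, u
3. not Dia b, u
4. not b, u
5. Dia b, v
6. not b, v
7. b, w
Accessibility: uRu, uRv, vRu, vRv, vRw, wRv, wRw
The negation has an open branch (countermodel exists).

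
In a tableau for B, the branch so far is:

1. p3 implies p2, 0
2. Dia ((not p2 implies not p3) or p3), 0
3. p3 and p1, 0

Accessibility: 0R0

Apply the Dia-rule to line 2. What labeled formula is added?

a fresh world 1 with 0R1, and (not p2 implies not p3) or p3 at 1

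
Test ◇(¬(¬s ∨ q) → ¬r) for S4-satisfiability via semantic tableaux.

1. ◇(¬(¬s ∨ q) → ¬r), 0
2. ¬(¬s ∨ q) → ¬r, 1   [◇-rule on 1: fresh world 1, 0R1]
3. ¬r, 1   [→-rule on 2 (branches; this branch)]
Accessibility: 0R0, 0R1, 1R1

Satisfiable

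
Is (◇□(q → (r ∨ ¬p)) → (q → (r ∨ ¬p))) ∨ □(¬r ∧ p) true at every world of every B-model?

Valid

Tableau for the negation ¬((◇□(q → (r ∨ ¬p)) → (q → (r ∨ ¬p))) ∨ □(¬r ∧ p)):
1. ¬((◇□(q → (r ∨ ¬p)) → (q → (r ∨ ¬p))) ∨ □(¬r ∧ p)), w0
2. ¬(◇□(q → (r ∨ ¬p)) → (q → (r ∨ ¬p))), w0
3. ¬□(¬r ∧ p), w0
4. ◇□(q → (r ∨ ¬p)), w0
5. ¬(q → (r ∨ ¬p)), w0
6. q, w0
7. ¬(r ∨ ¬p), w0
8. ¬r, w0
9. p, w0
10. ¬(¬r ∧ p), w1
11. ¬p, w1
12. □(q → (r ∨ ¬p)), w2
13. q → (r ∨ ¬p), w0
14. q → (r ∨ ¬p), w2
15. r ∨ ¬p, w0
16. r ∨ ¬p, w2
17. ¬p, w0
Accessibility: w0Rw0, w0Rw1, w0Rw2, w1Rw0, w1Rw1, w2Rw0, w2Rw2
Branch closes: p and ¬p both at w0.
All branches of the negation close; one closing branch shown above.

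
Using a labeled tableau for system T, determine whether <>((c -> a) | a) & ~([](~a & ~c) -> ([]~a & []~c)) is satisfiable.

Unsatisfiable

1. <>((c -> a) | a) & ~([](~a & ~c) -> ([]~a & []~c)), w0
2. <>((c -> a) | a), w0
3. ~([](~a & ~c) -> ([]~a & []~c)), w0
4. [](~a & ~c), w0
5. ~([]~a & []~c), w0
6. ~a & ~c, w0
7. ~a, w0
8. ~c, w0
9. ~[]~c, w0
10. (c -> a) | a, w1
11. ~a & ~c, w1
12. ~a, w1
13. ~c, w1
14. c -> a, w1
15. c, w2
16. ~a & ~c, w2
17. ~a, w2
18. ~c, w2
Accessibility: w0Rw0, w0Rw1, w0Rw2, w1Rw1, w2Rw2
Branch closes: c and ~c both at w2.
(One branch shown.) All branches close.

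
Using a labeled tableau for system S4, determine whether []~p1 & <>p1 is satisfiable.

Unsatisfiable (every branch closes)

1. []~p1 & <>p1, w0
2. []~p1, w0
3. <>p1, w0
4. ~p1, w0
5. p1, w1
6. ~p1, w1
Accessibility: w0Rw0, w0Rw1, w1Rw1
Branch closes: p1 and ~p1 both at w1.
(One branch shown.) All branches close.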